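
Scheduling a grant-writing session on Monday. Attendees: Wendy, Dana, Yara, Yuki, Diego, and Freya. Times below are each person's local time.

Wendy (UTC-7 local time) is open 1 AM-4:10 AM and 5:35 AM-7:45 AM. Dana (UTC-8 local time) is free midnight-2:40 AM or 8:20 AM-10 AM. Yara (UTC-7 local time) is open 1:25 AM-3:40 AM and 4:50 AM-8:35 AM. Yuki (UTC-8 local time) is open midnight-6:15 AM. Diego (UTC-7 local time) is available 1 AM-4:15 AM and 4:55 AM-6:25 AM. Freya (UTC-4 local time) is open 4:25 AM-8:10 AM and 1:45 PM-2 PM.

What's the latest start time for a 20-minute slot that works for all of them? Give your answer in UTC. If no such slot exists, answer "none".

Wendy in UTC: 08:00-11:10, 12:35-14:45 (add 7h to convert from UTC-7).
Dana in UTC: 08:00-10:40, 16:20-18:00 (add 8h to convert from UTC-8).
Yara in UTC: 08:25-10:40, 11:50-15:35 (add 7h to convert from UTC-7).
Yuki in UTC: 08:00-14:15 (add 8h to convert from UTC-8).
Diego in UTC: 08:00-11:15, 11:55-13:25 (add 7h to convert from UTC-7).
Freya in UTC: 08:25-12:10, 17:45-18:00 (add 4h to convert from UTC-4).
Wendy ∩ Dana: 08:00-10:40.
Wendy ∩ Dana ∩ Yara: 08:25-10:40.
Wendy ∩ Dana ∩ Yara ∩ Yuki: 08:25-10:40.
Wendy ∩ Dana ∩ Yara ∩ Yuki ∩ Diego: 08:25-10:40.
Wendy ∩ Dana ∩ Yara ∩ Yuki ∩ Diego ∩ Freya: 08:25-10:40.
The last common window of at least 20 minutes is 08:25-10:40; a 20-minute meeting can start as late as 10:20 and still end by 10:40.

10:20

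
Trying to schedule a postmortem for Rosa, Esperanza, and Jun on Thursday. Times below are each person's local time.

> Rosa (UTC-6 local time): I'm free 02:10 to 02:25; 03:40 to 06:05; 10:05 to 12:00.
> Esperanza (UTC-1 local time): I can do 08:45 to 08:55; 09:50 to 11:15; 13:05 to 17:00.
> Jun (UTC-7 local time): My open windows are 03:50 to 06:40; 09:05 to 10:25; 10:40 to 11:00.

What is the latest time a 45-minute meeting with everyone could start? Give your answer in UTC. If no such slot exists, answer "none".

Rosa in UTC: 08:10-08:25, 09:40-12:05, 16:05-18:00 (add 6h to convert from UTC-6).
Esperanza in UTC: 09:45-09:55, 10:50-12:15, 14:05-18:00 (add 1h to convert from UTC-1).
Jun in UTC: 10:50-13:40, 16:05-17:25, 17:40-18:00 (add 7h to convert from UTC-7).
Rosa ∩ Esperanza: 09:45-09:55, 10:50-12:05, 16:05-18:00.
Rosa ∩ Esperanza ∩ Jun: 10:50-12:05, 16:05-17:25, 17:40-18:00.
So the common availability across everyone is 10:50-12:05, 16:05-17:25, 17:40-18:00.
The last common window of at least 45 minutes is 16:05-17:25; a 45-minute meeting can start as late as 16:40 and still end by 17:25.

16:40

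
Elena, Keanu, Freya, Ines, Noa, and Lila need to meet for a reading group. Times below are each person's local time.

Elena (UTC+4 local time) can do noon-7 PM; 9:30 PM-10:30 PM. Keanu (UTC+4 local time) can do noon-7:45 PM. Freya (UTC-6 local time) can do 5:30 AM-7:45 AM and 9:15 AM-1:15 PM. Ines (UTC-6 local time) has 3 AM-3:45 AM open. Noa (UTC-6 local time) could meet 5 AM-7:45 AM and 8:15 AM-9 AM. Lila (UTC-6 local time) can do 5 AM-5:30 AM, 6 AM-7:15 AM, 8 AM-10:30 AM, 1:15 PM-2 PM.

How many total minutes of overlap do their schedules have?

Elena in UTC: 08:00-15:00, 17:30-18:30 (subtract 4h to convert from UTC+4).
Keanu in UTC: 08:00-15:45 (subtract 4h to convert from UTC+4).
Freya in UTC: 11:30-13:45, 15:15-19:15 (add 6h to convert from UTC-6).
Ines in UTC: 09:00-09:45 (add 6h to convert from UTC-6).
Noa in UTC: 11:00-13:45, 14:15-15:00 (add 6h to convert from UTC-6).
Lila in UTC: 11:00-11:30, 12:00-13:15, 14:00-16:30, 19:15-20:00 (add 6h to convert from UTC-6).
Elena ∩ Keanu: 08:00-15:00.
Elena ∩ Keanu ∩ Freya: 11:30-13:45.
Elena ∩ Keanu ∩ Freya ∩ Ines: ∅.
Elena ∩ Keanu ∩ Freya ∩ Ines ∩ Noa: ∅.
Elena ∩ Keanu ∩ Freya ∩ Ines ∩ Noa ∩ Lila: ∅.
There is no time when everyone is free.
There is no common window, so the total is 0 minutes.

0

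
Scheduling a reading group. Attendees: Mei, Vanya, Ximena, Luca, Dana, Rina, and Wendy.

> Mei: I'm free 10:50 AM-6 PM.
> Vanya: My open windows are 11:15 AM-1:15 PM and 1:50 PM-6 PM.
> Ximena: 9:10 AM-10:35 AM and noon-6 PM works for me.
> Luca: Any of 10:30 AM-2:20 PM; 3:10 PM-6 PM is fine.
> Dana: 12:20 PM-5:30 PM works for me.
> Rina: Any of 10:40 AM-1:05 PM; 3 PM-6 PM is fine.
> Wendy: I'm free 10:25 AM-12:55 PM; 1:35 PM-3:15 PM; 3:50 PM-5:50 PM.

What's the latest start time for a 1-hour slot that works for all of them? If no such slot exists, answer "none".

Mei ∩ Vanya: 11:15-13:15, 13:50-18:00.
Mei ∩ Vanya ∩ Ximena: 12:00-13:15, 13:50-18:00.
Mei ∩ Vanya ∩ Ximena ∩ Luca: 12:00-13:15, 13:50-14:20, 15:10-18:00.
Mei ∩ Vanya ∩ Ximena ∩ Luca ∩ Dana: 12:20-13:15, 13:50-14:20, 15:10-17:30.
Mei ∩ Vanya ∩ Ximena ∩ Luca ∩ Dana ∩ Rina: 12:20-13:05, 15:10-17:30.
Mei ∩ Vanya ∩ Ximena ∩ Luca ∩ Dana ∩ Rina ∩ Wendy: 12:20-12:55, 15:10-15:15, 15:50-17:30.
Those are the intersection windows.
The last common window of at least 60 minutes is 15:50-17:30; a 60-minute meeting can start as late as 16:30 and still end by 17:30.

16:30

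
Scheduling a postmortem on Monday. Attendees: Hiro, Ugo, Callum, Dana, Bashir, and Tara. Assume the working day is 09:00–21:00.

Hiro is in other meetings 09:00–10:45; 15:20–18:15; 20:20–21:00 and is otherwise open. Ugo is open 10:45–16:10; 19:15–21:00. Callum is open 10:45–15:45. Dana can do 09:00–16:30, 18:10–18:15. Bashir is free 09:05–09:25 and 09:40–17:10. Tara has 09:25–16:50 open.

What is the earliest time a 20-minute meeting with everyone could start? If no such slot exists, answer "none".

Hiro free: 10:45-15:20, 18:15-20:20 (invert busy blocks within the working day).
Ugo free: 10:45-16:10, 19:15-21:00.
Callum free: 10:45-15:45.
Dana free: 09:00-16:30, 18:10-18:15.
Bashir free: 09:05-09:25, 09:40-17:10.
Tara free: 09:25-16:50.
Hiro ∩ Ugo: 10:45-15:20, 19:15-20:20.
Hiro ∩ Ugo ∩ Callum: 10:45-15:20.
Hiro ∩ Ugo ∩ Callum ∩ Dana: 10:45-15:20.
Hiro ∩ Ugo ∩ Callum ∩ Dana ∩ Bashir: 10:45-15:20.
Hiro ∩ Ugo ∩ Callum ∩ Dana ∩ Bashir ∩ Tara: 10:45-15:20.
The first common window of at least 20 minutes is 10:45-15:20, so the earliest start is 10:45.

10:45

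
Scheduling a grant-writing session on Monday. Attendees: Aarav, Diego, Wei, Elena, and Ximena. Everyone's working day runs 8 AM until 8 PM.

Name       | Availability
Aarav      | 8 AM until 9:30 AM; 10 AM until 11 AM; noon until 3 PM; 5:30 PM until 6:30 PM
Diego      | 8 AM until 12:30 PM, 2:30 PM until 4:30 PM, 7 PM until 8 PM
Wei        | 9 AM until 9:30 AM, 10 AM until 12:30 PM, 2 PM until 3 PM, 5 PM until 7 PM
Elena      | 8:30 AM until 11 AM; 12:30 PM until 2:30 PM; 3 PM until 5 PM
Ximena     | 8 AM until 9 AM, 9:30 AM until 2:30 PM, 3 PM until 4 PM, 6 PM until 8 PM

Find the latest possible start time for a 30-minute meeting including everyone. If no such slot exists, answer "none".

10:30

Aarav ∩ Diego: 08:00-09:30, 10:00-11:00, 12:00-12:30, 14:30-15:00.
Aarav ∩ Diego ∩ Wei: 09:00-09:30, 10:00-11:00, 12:00-12:30, 14:30-15:00.
Aarav ∩ Diego ∩ Wei ∩ Elena: 09:00-09:30, 10:00-11:00.
Aarav ∩ Diego ∩ Wei ∩ Elena ∩ Ximena: 10:00-11:00.
The last common window of at least 30 minutes is 10:00-11:00; a 30-minute meeting can start as late as 10:30 and still end by 11:00.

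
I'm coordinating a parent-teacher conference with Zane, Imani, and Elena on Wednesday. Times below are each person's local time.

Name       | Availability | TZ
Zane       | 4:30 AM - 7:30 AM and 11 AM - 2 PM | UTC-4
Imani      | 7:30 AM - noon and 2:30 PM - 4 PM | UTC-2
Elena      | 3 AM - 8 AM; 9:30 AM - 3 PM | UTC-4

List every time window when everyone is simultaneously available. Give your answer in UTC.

Zane in UTC: 08:30-11:30, 15:00-18:00 (add 4h to convert from UTC-4).
Imani in UTC: 09:30-14:00, 16:30-18:00 (add 2h to convert from UTC-2).
Elena in UTC: 07:00-12:00, 13:30-19:00 (add 4h to convert from UTC-4).
Zane ∩ Imani: 09:30-11:30, 16:30-18:00.
Zane ∩ Imani ∩ Elena: 09:30-11:30, 16:30-18:00.

09:30-11:30, 16:30-18:00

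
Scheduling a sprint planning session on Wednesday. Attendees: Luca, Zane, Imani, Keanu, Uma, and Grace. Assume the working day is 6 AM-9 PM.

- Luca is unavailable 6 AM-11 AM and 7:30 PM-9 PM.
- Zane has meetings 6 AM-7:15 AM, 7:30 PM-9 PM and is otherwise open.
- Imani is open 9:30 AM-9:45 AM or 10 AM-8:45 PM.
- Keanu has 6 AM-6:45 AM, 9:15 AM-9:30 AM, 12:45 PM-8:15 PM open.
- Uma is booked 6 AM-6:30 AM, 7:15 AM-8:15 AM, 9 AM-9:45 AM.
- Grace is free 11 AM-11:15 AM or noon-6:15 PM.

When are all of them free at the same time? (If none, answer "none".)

Luca free: 11:00-19:30 (invert busy blocks within the working day).
Zane free: 07:15-19:30 (invert busy blocks within the working day).
Imani free: 09:30-09:45, 10:00-20:45.
Keanu free: 06:00-06:45, 09:15-09:30, 12:45-20:15.
Uma free: 06:30-07:15, 08:15-09:00, 09:45-21:00 (invert busy blocks within the working day).
Grace free: 11:00-11:15, 12:00-18:15.
Luca ∩ Zane: 11:00-19:30.
Luca ∩ Zane ∩ Imani: 11:00-19:30.
Luca ∩ Zane ∩ Imani ∩ Keanu: 12:45-19:30.
Luca ∩ Zane ∩ Imani ∩ Keanu ∩ Uma: 12:45-19:30.
Luca ∩ Zane ∩ Imani ∩ Keanu ∩ Uma ∩ Grace: 12:45-18:15.
So the common availability across everyone is 12:45-18:15.

12:45-18:15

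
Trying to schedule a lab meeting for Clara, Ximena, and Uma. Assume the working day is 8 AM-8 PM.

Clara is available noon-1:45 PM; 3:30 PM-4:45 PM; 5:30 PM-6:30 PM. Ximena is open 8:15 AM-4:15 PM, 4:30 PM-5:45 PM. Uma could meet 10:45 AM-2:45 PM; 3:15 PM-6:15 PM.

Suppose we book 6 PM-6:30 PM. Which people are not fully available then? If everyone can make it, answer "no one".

Clara: free for 18:00-18:30. Ximena: not fully free for 18:00-18:30. Uma: not fully free for 18:00-18:30.

Uma, Ximena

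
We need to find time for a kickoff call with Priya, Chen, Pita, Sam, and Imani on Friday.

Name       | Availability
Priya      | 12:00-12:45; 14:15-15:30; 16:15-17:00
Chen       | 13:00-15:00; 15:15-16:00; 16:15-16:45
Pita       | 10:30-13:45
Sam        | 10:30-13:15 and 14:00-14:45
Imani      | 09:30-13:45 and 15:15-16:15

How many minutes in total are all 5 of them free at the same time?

Priya ∩ Chen: 14:15-15:00, 15:15-15:30, 16:15-16:45.
Priya ∩ Chen ∩ Pita: ∅.
Priya ∩ Chen ∩ Pita ∩ Sam: ∅.
Priya ∩ Chen ∩ Pita ∩ Sam ∩ Imani: ∅.
There is no time when everyone is free.
There is no common window, so the total is 0 minutes.

0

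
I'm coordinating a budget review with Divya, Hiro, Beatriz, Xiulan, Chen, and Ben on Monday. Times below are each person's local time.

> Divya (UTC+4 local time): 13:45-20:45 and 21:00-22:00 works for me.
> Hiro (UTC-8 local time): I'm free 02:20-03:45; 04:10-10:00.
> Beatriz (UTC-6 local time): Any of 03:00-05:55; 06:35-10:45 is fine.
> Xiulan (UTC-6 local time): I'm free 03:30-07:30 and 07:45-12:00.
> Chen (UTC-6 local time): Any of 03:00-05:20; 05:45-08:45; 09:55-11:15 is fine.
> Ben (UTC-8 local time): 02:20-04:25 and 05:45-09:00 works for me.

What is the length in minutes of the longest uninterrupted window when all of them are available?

Divya in UTC: 09:45-16:45, 17:00-18:00 (subtract 4h to convert from UTC+4).
Hiro in UTC: 10:20-11:45, 12:10-18:00 (add 8h to convert from UTC-8).
Beatriz in UTC: 09:00-11:55, 12:35-16:45 (add 6h to convert from UTC-6).
Xiulan in UTC: 09:30-13:30, 13:45-18:00 (add 6h to convert from UTC-6).
Chen in UTC: 09:00-11:20, 11:45-14:45, 15:55-17:15 (add 6h to convert from UTC-6).
Ben in UTC: 10:20-12:25, 13:45-17:00 (add 8h to convert from UTC-8).
Divya ∩ Hiro: 10:20-11:45, 12:10-16:45, 17:00-18:00.
Divya ∩ Hiro ∩ Beatriz: 10:20-11:45, 12:35-16:45.
Divya ∩ Hiro ∩ Beatriz ∩ Xiulan: 10:20-11:45, 12:35-13:30, 13:45-16:45.
Divya ∩ Hiro ∩ Beatriz ∩ Xiulan ∩ Chen: 10:20-11:20, 12:35-13:30, 13:45-14:45, 15:55-16:45.
Divya ∩ Hiro ∩ Beatriz ∩ Xiulan ∩ Chen ∩ Ben: 10:20-11:20, 13:45-14:45, 15:55-16:45.
Those are the intersection windows.
The longest is 10:20-11:20 at 60 minutes.

60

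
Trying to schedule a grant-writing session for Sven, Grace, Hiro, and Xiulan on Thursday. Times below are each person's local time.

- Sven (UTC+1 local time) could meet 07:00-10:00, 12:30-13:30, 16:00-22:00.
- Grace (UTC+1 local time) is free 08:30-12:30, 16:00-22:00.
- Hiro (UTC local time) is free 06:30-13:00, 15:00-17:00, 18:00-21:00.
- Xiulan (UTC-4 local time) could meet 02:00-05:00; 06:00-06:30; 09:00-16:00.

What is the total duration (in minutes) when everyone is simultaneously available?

330

Sven in UTC: 06:00-09:00, 11:30-12:30, 15:00-21:00 (subtract 1h to convert from UTC+1).
Grace in UTC: 07:30-11:30, 15:00-21:00 (subtract 1h to convert from UTC+1).
Hiro in UTC: 06:30-13:00, 15:00-17:00, 18:00-21:00.
Xiulan in UTC: 06:00-09:00, 10:00-10:30, 13:00-20:00 (add 4h to convert from UTC-4).
Sven ∩ Grace: 07:30-09:00, 15:00-21:00.
Sven ∩ Grace ∩ Hiro: 07:30-09:00, 15:00-17:00, 18:00-21:00.
Sven ∩ Grace ∩ Hiro ∩ Xiulan: 07:30-09:00, 15:00-17:00, 18:00-20:00.
Summing the common windows: 90 + 120 + 120 = 330 minutes.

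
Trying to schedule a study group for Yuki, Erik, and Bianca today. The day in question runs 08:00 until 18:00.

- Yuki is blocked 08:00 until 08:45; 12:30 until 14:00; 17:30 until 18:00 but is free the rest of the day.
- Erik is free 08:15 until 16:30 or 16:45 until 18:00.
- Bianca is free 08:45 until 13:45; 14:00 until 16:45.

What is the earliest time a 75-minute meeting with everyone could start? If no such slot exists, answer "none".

Yuki free: 08:45-12:30, 14:00-17:30 (invert busy blocks within the working day).
Erik free: 08:15-16:30, 16:45-18:00.
Bianca free: 08:45-13:45, 14:00-16:45.
Yuki ∩ Erik: 08:45-12:30, 14:00-16:30, 16:45-17:30.
Yuki ∩ Erik ∩ Bianca: 08:45-12:30, 14:00-16:30.
Those are the intersection windows.
The first common window of at least 75 minutes is 08:45-12:30, so the earliest start is 08:45.

08:45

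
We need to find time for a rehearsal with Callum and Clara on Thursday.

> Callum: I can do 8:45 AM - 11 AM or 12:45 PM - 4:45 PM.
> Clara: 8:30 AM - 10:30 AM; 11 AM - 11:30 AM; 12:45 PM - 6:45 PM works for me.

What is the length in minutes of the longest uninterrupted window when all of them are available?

240

Callum ∩ Clara: 08:45-10:30, 12:45-16:45.
The longest is 12:45-16:45 at 240 minutes.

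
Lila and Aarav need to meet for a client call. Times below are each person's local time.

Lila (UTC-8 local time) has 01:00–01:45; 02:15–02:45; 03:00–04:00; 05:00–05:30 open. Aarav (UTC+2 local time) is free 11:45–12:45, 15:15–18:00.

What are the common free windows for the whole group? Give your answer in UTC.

Lila in UTC: 09:00-09:45, 10:15-10:45, 11:00-12:00, 13:00-13:30 (add 8h to convert from UTC-8).
Aarav in UTC: 09:45-10:45, 13:15-16:00 (subtract 2h to convert from UTC+2).
Lila ∩ Aarav: 10:15-10:45, 13:15-13:30.

10:15-10:45, 13:15-13:30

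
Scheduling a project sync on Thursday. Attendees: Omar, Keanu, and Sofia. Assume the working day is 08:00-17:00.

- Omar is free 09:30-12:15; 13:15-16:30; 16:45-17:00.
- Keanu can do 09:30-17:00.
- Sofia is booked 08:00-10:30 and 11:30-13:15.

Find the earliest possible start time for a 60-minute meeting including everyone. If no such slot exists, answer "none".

Omar free: 09:30-12:15, 13:15-16:30, 16:45-17:00.
Keanu free: 09:30-17:00.
Sofia free: 10:30-11:30, 13:15-17:00 (invert busy blocks within the working day).
Omar ∩ Keanu: 09:30-12:15, 13:15-16:30, 16:45-17:00.
Omar ∩ Keanu ∩ Sofia: 10:30-11:30, 13:15-16:30, 16:45-17:00.
The first common window of at least 60 minutes is 10:30-11:30, so the earliest start is 10:30.

10:30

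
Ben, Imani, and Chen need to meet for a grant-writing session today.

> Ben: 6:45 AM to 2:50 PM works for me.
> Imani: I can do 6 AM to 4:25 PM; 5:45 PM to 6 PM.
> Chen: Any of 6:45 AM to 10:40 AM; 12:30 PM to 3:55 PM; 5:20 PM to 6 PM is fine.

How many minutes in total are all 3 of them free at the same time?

Ben ∩ Imani: 06:45-14:50.
Ben ∩ Imani ∩ Chen: 06:45-10:40, 12:30-14:50.
So the common availability across everyone is 06:45-10:40, 12:30-14:50.
Summing the common windows: 235 + 140 = 375 minutes.

375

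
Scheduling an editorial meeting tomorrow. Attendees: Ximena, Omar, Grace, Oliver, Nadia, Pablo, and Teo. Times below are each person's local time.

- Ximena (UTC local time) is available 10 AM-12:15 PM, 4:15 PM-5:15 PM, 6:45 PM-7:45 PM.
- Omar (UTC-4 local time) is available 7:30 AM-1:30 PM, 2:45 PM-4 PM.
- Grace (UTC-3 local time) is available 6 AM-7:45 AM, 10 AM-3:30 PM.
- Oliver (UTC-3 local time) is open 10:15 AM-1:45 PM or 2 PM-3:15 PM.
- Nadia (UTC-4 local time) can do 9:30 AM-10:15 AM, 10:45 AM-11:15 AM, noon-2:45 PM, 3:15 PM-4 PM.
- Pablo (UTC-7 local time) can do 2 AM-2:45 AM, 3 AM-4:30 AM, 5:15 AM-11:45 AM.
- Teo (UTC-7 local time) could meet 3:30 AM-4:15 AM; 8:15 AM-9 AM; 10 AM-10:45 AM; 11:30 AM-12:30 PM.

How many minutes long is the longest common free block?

Ximena in UTC: 10:00-12:15, 16:15-17:15, 18:45-19:45.
Omar in UTC: 11:30-17:30, 18:45-20:00 (add 4h to convert from UTC-4).
Grace in UTC: 09:00-10:45, 13:00-18:30 (add 3h to convert from UTC-3).
Oliver in UTC: 13:15-16:45, 17:00-18:15 (add 3h to convert from UTC-3).
Nadia in UTC: 13:30-14:15, 14:45-15:15, 16:00-18:45, 19:15-20:00 (add 4h to convert from UTC-4).
Pablo in UTC: 09:00-09:45, 10:00-11:30, 12:15-18:45 (add 7h to convert from UTC-7).
Teo in UTC: 10:30-11:15, 15:15-16:00, 17:00-17:45, 18:30-19:30 (add 7h to convert from UTC-7).
Ximena ∩ Omar: 11:30-12:15, 16:15-17:15, 18:45-19:45.
Ximena ∩ Omar ∩ Grace: 16:15-17:15.
Ximena ∩ Omar ∩ Grace ∩ Oliver: 16:15-16:45, 17:00-17:15.
Ximena ∩ Omar ∩ Grace ∩ Oliver ∩ Nadia: 16:15-16:45, 17:00-17:15.
Ximena ∩ Omar ∩ Grace ∩ Oliver ∩ Nadia ∩ Pablo: 16:15-16:45, 17:00-17:15.
Ximena ∩ Omar ∩ Grace ∩ Oliver ∩ Nadia ∩ Pablo ∩ Teo: 17:00-17:15.
The longest is 17:00-17:15 at 15 minutes.

15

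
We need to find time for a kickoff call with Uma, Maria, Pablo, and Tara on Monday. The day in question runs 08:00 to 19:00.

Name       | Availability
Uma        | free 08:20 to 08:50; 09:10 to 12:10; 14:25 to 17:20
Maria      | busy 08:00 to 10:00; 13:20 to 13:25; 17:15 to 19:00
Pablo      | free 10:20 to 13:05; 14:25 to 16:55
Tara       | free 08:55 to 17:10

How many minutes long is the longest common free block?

Uma free: 08:20-08:50, 09:10-12:10, 14:25-17:20.
Maria free: 10:00-13:20, 13:25-17:15 (invert busy blocks within the working day).
Pablo free: 10:20-13:05, 14:25-16:55.
Tara free: 08:55-17:10.
Uma ∩ Maria: 10:00-12:10, 14:25-17:15.
Uma ∩ Maria ∩ Pablo: 10:20-12:10, 14:25-16:55.
Uma ∩ Maria ∩ Pablo ∩ Tara: 10:20-12:10, 14:25-16:55.
So the common availability across everyone is 10:20-12:10, 14:25-16:55.
The longest is 14:25-16:55 at 150 minutes.

150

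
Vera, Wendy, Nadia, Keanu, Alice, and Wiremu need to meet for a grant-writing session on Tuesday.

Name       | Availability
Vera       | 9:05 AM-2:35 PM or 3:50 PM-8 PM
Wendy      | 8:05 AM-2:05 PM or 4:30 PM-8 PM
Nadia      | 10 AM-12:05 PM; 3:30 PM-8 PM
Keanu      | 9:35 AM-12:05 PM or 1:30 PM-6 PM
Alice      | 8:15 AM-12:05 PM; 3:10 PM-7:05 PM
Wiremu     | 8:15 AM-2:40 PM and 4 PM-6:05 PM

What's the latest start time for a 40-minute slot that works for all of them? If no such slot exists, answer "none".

17:20

Vera ∩ Wendy: 09:05-14:05, 16:30-20:00.
Vera ∩ Wendy ∩ Nadia: 10:00-12:05, 16:30-20:00.
Vera ∩ Wendy ∩ Nadia ∩ Keanu: 10:00-12:05, 16:30-18:00.
Vera ∩ Wendy ∩ Nadia ∩ Keanu ∩ Alice: 10:00-12:05, 16:30-18:00.
Vera ∩ Wendy ∩ Nadia ∩ Keanu ∩ Alice ∩ Wiremu: 10:00-12:05, 16:30-18:00.
The last common window of at least 40 minutes is 16:30-18:00; a 40-minute meeting can start as late as 17:20 and still end by 18:00.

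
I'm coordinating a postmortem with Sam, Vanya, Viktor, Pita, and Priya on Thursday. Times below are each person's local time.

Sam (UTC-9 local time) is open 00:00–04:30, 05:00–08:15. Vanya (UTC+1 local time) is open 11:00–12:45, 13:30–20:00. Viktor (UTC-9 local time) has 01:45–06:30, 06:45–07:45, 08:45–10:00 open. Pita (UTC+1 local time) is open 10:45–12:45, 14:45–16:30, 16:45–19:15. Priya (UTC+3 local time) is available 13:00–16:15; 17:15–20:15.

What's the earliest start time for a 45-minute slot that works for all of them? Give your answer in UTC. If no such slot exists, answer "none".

10:45

Sam in UTC: 09:00-13:30, 14:00-17:15 (add 9h to convert from UTC-9).
Vanya in UTC: 10:00-11:45, 12:30-19:00 (subtract 1h to convert from UTC+1).
Viktor in UTC: 10:45-15:30, 15:45-16:45, 17:45-19:00 (add 9h to convert from UTC-9).
Pita in UTC: 09:45-11:45, 13:45-15:30, 15:45-18:15 (subtract 1h to convert from UTC+1).
Priya in UTC: 10:00-13:15, 14:15-17:15 (subtract 3h to convert from UTC+3).
Sam ∩ Vanya: 10:00-11:45, 12:30-13:30, 14:00-17:15.
Sam ∩ Vanya ∩ Viktor: 10:45-11:45, 12:30-13:30, 14:00-15:30, 15:45-16:45.
Sam ∩ Vanya ∩ Viktor ∩ Pita: 10:45-11:45, 14:00-15:30, 15:45-16:45.
Sam ∩ Vanya ∩ Viktor ∩ Pita ∩ Priya: 10:45-11:45, 14:15-15:30, 15:45-16:45.
So the common availability across everyone is 10:45-11:45, 14:15-15:30, 15:45-16:45.
The first common window of at least 45 minutes is 10:45-11:45, so the earliest start is 10:45.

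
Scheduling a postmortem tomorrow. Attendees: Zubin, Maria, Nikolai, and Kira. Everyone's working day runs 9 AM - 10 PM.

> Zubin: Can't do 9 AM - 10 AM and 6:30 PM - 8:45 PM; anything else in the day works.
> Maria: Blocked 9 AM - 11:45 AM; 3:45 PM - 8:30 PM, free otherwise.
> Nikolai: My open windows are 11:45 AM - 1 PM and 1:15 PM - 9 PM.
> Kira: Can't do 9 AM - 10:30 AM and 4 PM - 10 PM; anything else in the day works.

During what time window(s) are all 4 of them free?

Zubin free: 10:00-18:30, 20:45-22:00 (invert busy blocks within the working day).
Maria free: 11:45-15:45, 20:30-22:00 (invert busy blocks within the working day).
Nikolai free: 11:45-13:00, 13:15-21:00.
Kira free: 10:30-16:00 (invert busy blocks within the working day).
Zubin ∩ Maria: 11:45-15:45, 20:45-22:00.
Zubin ∩ Maria ∩ Nikolai: 11:45-13:00, 13:15-15:45, 20:45-21:00.
Zubin ∩ Maria ∩ Nikolai ∩ Kira: 11:45-13:00, 13:15-15:45.
Those are the intersection windows.

11:45-13:00, 13:15-15:45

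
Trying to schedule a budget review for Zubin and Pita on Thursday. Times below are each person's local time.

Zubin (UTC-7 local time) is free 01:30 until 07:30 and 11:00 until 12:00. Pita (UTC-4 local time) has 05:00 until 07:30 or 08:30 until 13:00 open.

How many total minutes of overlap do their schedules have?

270

Zubin in UTC: 08:30-14:30, 18:00-19:00 (add 7h to convert from UTC-7).
Pita in UTC: 09:00-11:30, 12:30-17:00 (add 4h to convert from UTC-4).
Zubin ∩ Pita: 09:00-11:30, 12:30-14:30.
Those are the intersection windows.
Summing the common windows: 150 + 120 = 270 minutes.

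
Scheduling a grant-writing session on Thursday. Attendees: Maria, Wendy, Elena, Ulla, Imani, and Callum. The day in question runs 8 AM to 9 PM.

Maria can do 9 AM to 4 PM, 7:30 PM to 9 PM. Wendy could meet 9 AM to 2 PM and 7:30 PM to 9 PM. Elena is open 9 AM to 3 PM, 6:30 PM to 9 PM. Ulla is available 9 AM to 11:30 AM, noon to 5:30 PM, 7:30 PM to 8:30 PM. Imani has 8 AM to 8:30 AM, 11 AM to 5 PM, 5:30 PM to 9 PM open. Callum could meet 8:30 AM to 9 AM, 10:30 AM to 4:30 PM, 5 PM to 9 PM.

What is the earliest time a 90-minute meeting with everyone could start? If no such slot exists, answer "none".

Maria ∩ Wendy: 09:00-14:00, 19:30-21:00.
Maria ∩ Wendy ∩ Elena: 09:00-14:00, 19:30-21:00.
Maria ∩ Wendy ∩ Elena ∩ Ulla: 09:00-11:30, 12:00-14:00, 19:30-20:30.
Maria ∩ Wendy ∩ Elena ∩ Ulla ∩ Imani: 11:00-11:30, 12:00-14:00, 19:30-20:30.
Maria ∩ Wendy ∩ Elena ∩ Ulla ∩ Imani ∩ Callum: 11:00-11:30, 12:00-14:00, 19:30-20:30.
The first common window of at least 90 minutes is 12:00-14:00, so the earliest start is 12:00.

12:00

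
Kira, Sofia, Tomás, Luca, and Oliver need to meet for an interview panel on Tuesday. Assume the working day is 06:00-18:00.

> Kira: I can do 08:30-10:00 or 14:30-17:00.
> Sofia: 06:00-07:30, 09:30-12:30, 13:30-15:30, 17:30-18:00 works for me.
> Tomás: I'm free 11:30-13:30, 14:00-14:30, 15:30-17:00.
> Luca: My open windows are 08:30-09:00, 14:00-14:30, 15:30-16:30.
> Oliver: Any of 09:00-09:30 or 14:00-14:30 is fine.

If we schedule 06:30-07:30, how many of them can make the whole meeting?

1

Sofia can make the full 06:30-07:30 slot — that's 1.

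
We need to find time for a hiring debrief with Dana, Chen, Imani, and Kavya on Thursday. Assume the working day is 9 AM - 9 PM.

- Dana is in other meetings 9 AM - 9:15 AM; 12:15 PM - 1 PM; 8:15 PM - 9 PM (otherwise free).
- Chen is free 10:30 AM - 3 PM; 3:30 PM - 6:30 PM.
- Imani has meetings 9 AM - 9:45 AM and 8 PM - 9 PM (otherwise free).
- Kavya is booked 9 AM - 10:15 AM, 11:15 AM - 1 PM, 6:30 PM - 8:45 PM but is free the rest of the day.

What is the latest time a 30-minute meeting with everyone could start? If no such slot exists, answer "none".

18:00

Dana free: 09:15-12:15, 13:00-20:15 (invert busy blocks within the working day).
Chen free: 10:30-15:00, 15:30-18:30.
Imani free: 09:45-20:00 (invert busy blocks within the working day).
Kavya free: 10:15-11:15, 13:00-18:30, 20:45-21:00 (invert busy blocks within the working day).
Dana ∩ Chen: 10:30-12:15, 13:00-15:00, 15:30-18:30.
Dana ∩ Chen ∩ Imani: 10:30-12:15, 13:00-15:00, 15:30-18:30.
Dana ∩ Chen ∩ Imani ∩ Kavya: 10:30-11:15, 13:00-15:00, 15:30-18:30.
Those are the intersection windows.
The last common window of at least 30 minutes is 15:30-18:30; a 30-minute meeting can start as late as 18:00 and still end by 18:30.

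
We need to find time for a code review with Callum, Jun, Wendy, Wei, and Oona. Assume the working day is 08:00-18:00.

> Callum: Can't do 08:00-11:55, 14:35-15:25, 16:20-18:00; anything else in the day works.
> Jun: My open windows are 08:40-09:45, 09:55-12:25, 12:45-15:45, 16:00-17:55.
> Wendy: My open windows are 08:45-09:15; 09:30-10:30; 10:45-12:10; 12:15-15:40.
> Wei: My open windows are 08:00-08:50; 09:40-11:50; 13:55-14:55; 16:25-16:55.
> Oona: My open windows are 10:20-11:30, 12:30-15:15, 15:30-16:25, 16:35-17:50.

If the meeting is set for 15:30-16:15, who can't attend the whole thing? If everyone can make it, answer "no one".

Jun, Wei, Wendy

Callum free: 11:55-14:35, 15:25-16:20 (invert busy blocks within the working day).
Jun free: 08:40-09:45, 09:55-12:25, 12:45-15:45, 16:00-17:55.
Wendy free: 08:45-09:15, 09:30-10:30, 10:45-12:10, 12:15-15:40.
Wei free: 08:00-08:50, 09:40-11:50, 13:55-14:55, 16:25-16:55.
Oona free: 10:20-11:30, 12:30-15:15, 15:30-16:25, 16:35-17:50.
Callum: free for 15:30-16:15. Jun: not fully free for 15:30-16:15. Wendy: not fully free for 15:30-16:15. Wei: not fully free for 15:30-16:15. Oona: free for 15:30-16:15.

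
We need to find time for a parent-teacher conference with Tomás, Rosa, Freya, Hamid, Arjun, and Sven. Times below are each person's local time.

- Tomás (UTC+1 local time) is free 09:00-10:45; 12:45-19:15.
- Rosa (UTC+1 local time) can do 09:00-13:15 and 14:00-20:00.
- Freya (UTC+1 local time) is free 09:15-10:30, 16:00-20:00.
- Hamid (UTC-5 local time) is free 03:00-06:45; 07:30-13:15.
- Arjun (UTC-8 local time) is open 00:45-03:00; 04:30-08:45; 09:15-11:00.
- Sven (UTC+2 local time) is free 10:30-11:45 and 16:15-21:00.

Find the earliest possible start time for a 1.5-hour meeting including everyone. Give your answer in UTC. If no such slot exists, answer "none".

15:00

Tomás in UTC: 08:00-09:45, 11:45-18:15 (subtract 1h to convert from UTC+1).
Rosa in UTC: 08:00-12:15, 13:00-19:00 (subtract 1h to convert from UTC+1).
Freya in UTC: 08:15-09:30, 15:00-19:00 (subtract 1h to convert from UTC+1).
Hamid in UTC: 08:00-11:45, 12:30-18:15 (add 5h to convert from UTC-5).
Arjun in UTC: 08:45-11:00, 12:30-16:45, 17:15-19:00 (add 8h to convert from UTC-8).
Sven in UTC: 08:30-09:45, 14:15-19:00 (subtract 2h to convert from UTC+2).
Tomás ∩ Rosa: 08:00-09:45, 11:45-12:15, 13:00-18:15.
Tomás ∩ Rosa ∩ Freya: 08:15-09:30, 15:00-18:15.
Tomás ∩ Rosa ∩ Freya ∩ Hamid: 08:15-09:30, 15:00-18:15.
Tomás ∩ Rosa ∩ Freya ∩ Hamid ∩ Arjun: 08:45-09:30, 15:00-16:45, 17:15-18:15.
Tomás ∩ Rosa ∩ Freya ∩ Hamid ∩ Arjun ∩ Sven: 08:45-09:30, 15:00-16:45, 17:15-18:15.
The first common window of at least 90 minutes is 15:00-16:45, so the earliest start is 15:00.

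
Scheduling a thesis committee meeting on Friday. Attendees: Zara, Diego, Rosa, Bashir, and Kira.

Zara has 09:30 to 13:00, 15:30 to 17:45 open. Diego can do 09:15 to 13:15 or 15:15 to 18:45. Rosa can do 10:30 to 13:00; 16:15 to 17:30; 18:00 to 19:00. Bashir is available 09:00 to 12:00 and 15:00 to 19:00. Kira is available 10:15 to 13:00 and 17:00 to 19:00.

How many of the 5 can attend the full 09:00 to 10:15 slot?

Bashir can make the full 09:00-10:15 slot — that's 1.

1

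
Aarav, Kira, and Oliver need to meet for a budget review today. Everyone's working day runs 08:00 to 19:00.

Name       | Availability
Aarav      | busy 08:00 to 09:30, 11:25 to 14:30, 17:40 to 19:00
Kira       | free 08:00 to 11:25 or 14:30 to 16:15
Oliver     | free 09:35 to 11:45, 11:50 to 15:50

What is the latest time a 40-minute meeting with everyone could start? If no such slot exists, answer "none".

Aarav free: 09:30-11:25, 14:30-17:40 (invert busy blocks within the working day).
Kira free: 08:00-11:25, 14:30-16:15.
Oliver free: 09:35-11:45, 11:50-15:50.
Aarav ∩ Kira: 09:30-11:25, 14:30-16:15.
Aarav ∩ Kira ∩ Oliver: 09:35-11:25, 14:30-15:50.
Those are the intersection windows.
The last common window of at least 40 minutes is 14:30-15:50; a 40-minute meeting can start as late as 15:10 and still end by 15:50.

15:10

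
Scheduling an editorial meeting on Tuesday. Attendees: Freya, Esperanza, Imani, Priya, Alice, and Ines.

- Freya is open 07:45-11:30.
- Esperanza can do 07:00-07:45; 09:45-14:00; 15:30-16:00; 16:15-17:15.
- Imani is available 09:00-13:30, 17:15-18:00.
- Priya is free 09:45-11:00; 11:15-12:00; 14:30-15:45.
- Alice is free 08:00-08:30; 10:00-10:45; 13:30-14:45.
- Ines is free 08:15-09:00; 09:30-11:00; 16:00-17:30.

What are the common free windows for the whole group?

10:00-10:45

Freya ∩ Esperanza: 09:45-11:30.
Freya ∩ Esperanza ∩ Imani: 09:45-11:30.
Freya ∩ Esperanza ∩ Imani ∩ Priya: 09:45-11:00, 11:15-11:30.
Freya ∩ Esperanza ∩ Imani ∩ Priya ∩ Alice: 10:00-10:45.
Freya ∩ Esperanza ∩ Imani ∩ Priya ∩ Alice ∩ Ines: 10:00-10:45.
So the common availability across everyone is 10:00-10:45.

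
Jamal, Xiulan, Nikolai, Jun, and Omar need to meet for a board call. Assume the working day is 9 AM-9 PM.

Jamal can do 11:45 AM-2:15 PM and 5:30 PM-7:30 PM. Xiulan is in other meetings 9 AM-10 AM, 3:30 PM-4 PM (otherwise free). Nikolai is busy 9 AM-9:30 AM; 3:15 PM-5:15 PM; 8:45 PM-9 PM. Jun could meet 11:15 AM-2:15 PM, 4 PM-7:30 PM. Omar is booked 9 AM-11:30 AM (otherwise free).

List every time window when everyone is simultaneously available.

11:45-14:15, 17:30-19:30

Jamal free: 11:45-14:15, 17:30-19:30.
Xiulan free: 10:00-15:30, 16:00-21:00 (invert busy blocks within the working day).
Nikolai free: 09:30-15:15, 17:15-20:45 (invert busy blocks within the working day).
Jun free: 11:15-14:15, 16:00-19:30.
Omar free: 11:30-21:00 (invert busy blocks within the working day).
Jamal ∩ Xiulan: 11:45-14:15, 17:30-19:30.
Jamal ∩ Xiulan ∩ Nikolai: 11:45-14:15, 17:30-19:30.
Jamal ∩ Xiulan ∩ Nikolai ∩ Jun: 11:45-14:15, 17:30-19:30.
Jamal ∩ Xiulan ∩ Nikolai ∩ Jun ∩ Omar: 11:45-14:15, 17:30-19:30.
Those are the intersection windows.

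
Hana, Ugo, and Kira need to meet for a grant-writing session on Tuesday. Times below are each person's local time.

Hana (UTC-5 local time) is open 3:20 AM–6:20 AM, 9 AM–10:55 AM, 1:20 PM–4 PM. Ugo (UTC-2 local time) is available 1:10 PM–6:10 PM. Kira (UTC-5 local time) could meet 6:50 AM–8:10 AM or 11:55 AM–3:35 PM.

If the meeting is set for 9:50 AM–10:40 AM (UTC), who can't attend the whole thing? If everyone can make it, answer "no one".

Hana in UTC: 08:20-11:20, 14:00-15:55, 18:20-21:00 (add 5h to convert from UTC-5).
Ugo in UTC: 15:10-20:10 (add 2h to convert from UTC-2).
Kira in UTC: 11:50-13:10, 16:55-20:35 (add 5h to convert from UTC-5).
Hana: free for 09:50-10:40. Ugo: not fully free for 09:50-10:40. Kira: not fully free for 09:50-10:40.

Kira, Ugo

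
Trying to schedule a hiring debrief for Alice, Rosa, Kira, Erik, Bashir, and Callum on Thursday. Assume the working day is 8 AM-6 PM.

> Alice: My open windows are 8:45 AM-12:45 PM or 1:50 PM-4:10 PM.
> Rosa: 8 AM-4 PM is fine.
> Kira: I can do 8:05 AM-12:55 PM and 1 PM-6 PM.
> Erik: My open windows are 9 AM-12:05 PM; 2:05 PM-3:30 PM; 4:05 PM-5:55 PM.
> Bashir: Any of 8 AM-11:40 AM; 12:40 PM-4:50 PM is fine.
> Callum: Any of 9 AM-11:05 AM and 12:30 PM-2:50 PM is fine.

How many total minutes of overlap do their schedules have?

Alice ∩ Rosa: 08:45-12:45, 13:50-16:00.
Alice ∩ Rosa ∩ Kira: 08:45-12:45, 13:50-16:00.
Alice ∩ Rosa ∩ Kira ∩ Erik: 09:00-12:05, 14:05-15:30.
Alice ∩ Rosa ∩ Kira ∩ Erik ∩ Bashir: 09:00-11:40, 14:05-15:30.
Alice ∩ Rosa ∩ Kira ∩ Erik ∩ Bashir ∩ Callum: 09:00-11:05, 14:05-14:50.
Summing the common windows: 125 + 45 = 170 minutes.

170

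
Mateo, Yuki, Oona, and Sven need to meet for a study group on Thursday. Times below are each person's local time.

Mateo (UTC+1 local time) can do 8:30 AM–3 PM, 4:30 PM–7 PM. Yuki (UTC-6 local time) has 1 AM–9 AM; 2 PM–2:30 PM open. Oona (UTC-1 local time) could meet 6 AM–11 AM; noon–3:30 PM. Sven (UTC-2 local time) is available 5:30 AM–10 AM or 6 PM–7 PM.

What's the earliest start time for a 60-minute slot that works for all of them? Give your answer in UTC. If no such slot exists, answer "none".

Mateo in UTC: 07:30-14:00, 15:30-18:00 (subtract 1h to convert from UTC+1).
Yuki in UTC: 07:00-15:00, 20:00-20:30 (add 6h to convert from UTC-6).
Oona in UTC: 07:00-12:00, 13:00-16:30 (add 1h to convert from UTC-1).
Sven in UTC: 07:30-12:00, 20:00-21:00 (add 2h to convert from UTC-2).
Mateo ∩ Yuki: 07:30-14:00.
Mateo ∩ Yuki ∩ Oona: 07:30-12:00, 13:00-14:00.
Mateo ∩ Yuki ∩ Oona ∩ Sven: 07:30-12:00.
Those are the intersection windows.
The first common window of at least 60 minutes is 07:30-12:00, so the earliest start is 07:30.

07:30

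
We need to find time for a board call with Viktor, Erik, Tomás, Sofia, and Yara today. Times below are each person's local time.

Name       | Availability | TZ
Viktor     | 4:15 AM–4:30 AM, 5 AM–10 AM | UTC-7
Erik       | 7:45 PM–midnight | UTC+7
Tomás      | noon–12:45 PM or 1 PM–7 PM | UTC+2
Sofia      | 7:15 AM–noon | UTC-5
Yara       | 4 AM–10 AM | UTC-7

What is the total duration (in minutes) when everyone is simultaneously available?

Viktor in UTC: 11:15-11:30, 12:00-17:00 (add 7h to convert from UTC-7).
Erik in UTC: 12:45-17:00 (subtract 7h to convert from UTC+7).
Tomás in UTC: 10:00-10:45, 11:00-17:00 (subtract 2h to convert from UTC+2).
Sofia in UTC: 12:15-17:00 (add 5h to convert from UTC-5).
Yara in UTC: 11:00-17:00 (add 7h to convert from UTC-7).
Viktor ∩ Erik: 12:45-17:00.
Viktor ∩ Erik ∩ Tomás: 12:45-17:00.
Viktor ∩ Erik ∩ Tomás ∩ Sofia: 12:45-17:00.
Viktor ∩ Erik ∩ Tomás ∩ Sofia ∩ Yara: 12:45-17:00.
That's a single block of 255 minutes.

255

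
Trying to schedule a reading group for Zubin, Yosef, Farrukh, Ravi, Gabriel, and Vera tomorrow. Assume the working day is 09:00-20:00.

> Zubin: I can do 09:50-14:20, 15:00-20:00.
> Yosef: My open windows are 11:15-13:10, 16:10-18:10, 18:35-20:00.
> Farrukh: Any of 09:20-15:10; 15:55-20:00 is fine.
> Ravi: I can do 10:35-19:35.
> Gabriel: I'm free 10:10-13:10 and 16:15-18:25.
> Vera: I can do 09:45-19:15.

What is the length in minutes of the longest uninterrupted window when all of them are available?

Zubin ∩ Yosef: 11:15-13:10, 16:10-18:10, 18:35-20:00.
Zubin ∩ Yosef ∩ Farrukh: 11:15-13:10, 16:10-18:10, 18:35-20:00.
Zubin ∩ Yosef ∩ Farrukh ∩ Ravi: 11:15-13:10, 16:10-18:10, 18:35-19:35.
Zubin ∩ Yosef ∩ Farrukh ∩ Ravi ∩ Gabriel: 11:15-13:10, 16:15-18:10.
Zubin ∩ Yosef ∩ Farrukh ∩ Ravi ∩ Gabriel ∩ Vera: 11:15-13:10, 16:15-18:10.
The longest is 11:15-13:10 at 115 minutes.

115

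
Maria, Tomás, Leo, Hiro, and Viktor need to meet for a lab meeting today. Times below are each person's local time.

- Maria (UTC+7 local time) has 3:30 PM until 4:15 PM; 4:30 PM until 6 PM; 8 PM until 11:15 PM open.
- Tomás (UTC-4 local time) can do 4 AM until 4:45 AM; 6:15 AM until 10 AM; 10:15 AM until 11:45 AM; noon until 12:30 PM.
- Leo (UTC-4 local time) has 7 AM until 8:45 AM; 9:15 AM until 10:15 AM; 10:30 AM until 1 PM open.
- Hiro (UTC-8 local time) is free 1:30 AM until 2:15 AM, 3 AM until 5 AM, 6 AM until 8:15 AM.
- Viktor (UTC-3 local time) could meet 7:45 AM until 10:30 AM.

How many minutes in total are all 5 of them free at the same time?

0

Maria in UTC: 08:30-09:15, 09:30-11:00, 13:00-16:15 (subtract 7h to convert from UTC+7).
Tomás in UTC: 08:00-08:45, 10:15-14:00, 14:15-15:45, 16:00-16:30 (add 4h to convert from UTC-4).
Leo in UTC: 11:00-12:45, 13:15-14:15, 14:30-17:00 (add 4h to convert from UTC-4).
Hiro in UTC: 09:30-10:15, 11:00-13:00, 14:00-16:15 (add 8h to convert from UTC-8).
Viktor in UTC: 10:45-13:30 (add 3h to convert from UTC-3).
Maria ∩ Tomás: 08:30-08:45, 10:15-11:00, 13:00-14:00, 14:15-15:45, 16:00-16:15.
Maria ∩ Tomás ∩ Leo: 13:15-14:00, 14:30-15:45, 16:00-16:15.
Maria ∩ Tomás ∩ Leo ∩ Hiro: 14:30-15:45, 16:00-16:15.
Maria ∩ Tomás ∩ Leo ∩ Hiro ∩ Viktor: ∅.
There is no time when everyone is free.
There is no common window, so the total is 0 minutes.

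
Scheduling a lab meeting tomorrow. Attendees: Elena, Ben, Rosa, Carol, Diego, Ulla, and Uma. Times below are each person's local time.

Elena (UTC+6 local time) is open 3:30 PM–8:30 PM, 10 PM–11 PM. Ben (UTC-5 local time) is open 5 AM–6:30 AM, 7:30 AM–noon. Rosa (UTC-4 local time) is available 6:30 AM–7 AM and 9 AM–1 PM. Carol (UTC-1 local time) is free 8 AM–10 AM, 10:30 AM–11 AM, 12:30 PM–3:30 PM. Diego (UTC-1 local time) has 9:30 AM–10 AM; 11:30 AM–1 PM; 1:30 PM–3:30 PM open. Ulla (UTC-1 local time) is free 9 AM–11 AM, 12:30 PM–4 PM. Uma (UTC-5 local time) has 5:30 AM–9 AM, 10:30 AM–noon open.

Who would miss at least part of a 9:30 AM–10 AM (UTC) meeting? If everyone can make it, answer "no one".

Elena in UTC: 09:30-14:30, 16:00-17:00 (subtract 6h to convert from UTC+6).
Ben in UTC: 10:00-11:30, 12:30-17:00 (add 5h to convert from UTC-5).
Rosa in UTC: 10:30-11:00, 13:00-17:00 (add 4h to convert from UTC-4).
Carol in UTC: 09:00-11:00, 11:30-12:00, 13:30-16:30 (add 1h to convert from UTC-1).
Diego in UTC: 10:30-11:00, 12:30-14:00, 14:30-16:30 (add 1h to convert from UTC-1).
Ulla in UTC: 10:00-12:00, 13:30-17:00 (add 1h to convert from UTC-1).
Uma in UTC: 10:30-14:00, 15:30-17:00 (add 5h to convert from UTC-5).
Elena: free for 09:30-10:00. Ben: not fully free for 09:30-10:00. Rosa: not fully free for 09:30-10:00. Carol: free for 09:30-10:00. Diego: not fully free for 09:30-10:00. Ulla: not fully free for 09:30-10:00. Uma: not fully free for 09:30-10:00.

Ben, Diego, Rosa, Ulla, Uma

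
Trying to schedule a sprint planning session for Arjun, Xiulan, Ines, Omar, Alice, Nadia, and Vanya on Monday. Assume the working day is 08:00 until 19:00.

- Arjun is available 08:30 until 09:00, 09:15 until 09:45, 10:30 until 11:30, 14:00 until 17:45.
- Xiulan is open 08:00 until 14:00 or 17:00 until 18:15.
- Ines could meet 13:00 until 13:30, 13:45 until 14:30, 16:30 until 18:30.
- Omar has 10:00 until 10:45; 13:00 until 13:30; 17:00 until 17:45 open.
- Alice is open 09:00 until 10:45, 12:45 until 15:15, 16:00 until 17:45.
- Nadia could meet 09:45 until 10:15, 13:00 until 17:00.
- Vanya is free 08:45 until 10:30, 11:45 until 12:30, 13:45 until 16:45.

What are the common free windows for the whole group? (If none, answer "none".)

Arjun ∩ Xiulan: 08:30-09:00, 09:15-09:45, 10:30-11:30, 17:00-17:45.
Arjun ∩ Xiulan ∩ Ines: 17:00-17:45.
Arjun ∩ Xiulan ∩ Ines ∩ Omar: 17:00-17:45.
Arjun ∩ Xiulan ∩ Ines ∩ Omar ∩ Alice: 17:00-17:45.
Arjun ∩ Xiulan ∩ Ines ∩ Omar ∩ Alice ∩ Nadia: ∅.
Arjun ∩ Xiulan ∩ Ines ∩ Omar ∩ Alice ∩ Nadia ∩ Vanya: ∅.
There is no time when everyone is free.

none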